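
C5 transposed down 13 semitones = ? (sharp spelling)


C5: chromatic position 0 in octave 5 → absolute = 5×12 + 0 = 60
Transpose down 13: 60 - 13 = 47
47 = 3×12 + 11 → B in octave 3
Result = B3


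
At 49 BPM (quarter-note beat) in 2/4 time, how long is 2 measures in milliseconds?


Step by step:
Quarter-note beat duration = 60000 / 49 ms
Beats per measure (2/4) = 2
One measure = 2 × 60000 / 49 = 120000 / 49 ms
2 measures = 2 × 120000 / 49 = 240000 / 49
= 4898.0 ms


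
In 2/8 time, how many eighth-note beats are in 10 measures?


Solution.
Time signature 2/8: the bottom number 8 means the eighth note gets one count
The top number 2 means 2 eighth-note beats per measure
Total = 2 × 10 measures
= 20 eighth-note beats


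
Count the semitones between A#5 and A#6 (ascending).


Let's work it out.
Absolute semitone position = octave×12 + chromatic position
A#5: 5×12 + 10 = 70
A#6: 6×12 + 10 = 82
Difference = 82 - 70 = 12
= 12 semitones


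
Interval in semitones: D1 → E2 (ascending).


Absolute semitone position = octave×12 + chromatic position
D1: 1×12 + 2 = 14
E2: 2×12 + 4 = 28
Difference = 28 - 14 = 14
= 14 semitones


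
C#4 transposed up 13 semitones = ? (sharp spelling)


C#4: chromatic position 1 in octave 4 → absolute = 4×12 + 1 = 49
Transpose up 13: 49 + 13 = 62
62 = 5×12 + 2 → D in octave 5
Result = D5


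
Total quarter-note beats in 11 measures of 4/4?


Reasoning:
Time signature 4/4: the bottom number 4 means the quarter note gets one count
The top number 4 means 4 quarter-note beats per measure
Total = 4 × 11 measures
= 44 quarter-note beats


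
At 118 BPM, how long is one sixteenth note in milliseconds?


One quarter-note beat = 60000 / BPM = 60000 / 118 ms
Sixteenth note = 1/4 × quarter note
Duration = 1/4 × 60000 / 118 = 15000 / 118
= 127.1 ms


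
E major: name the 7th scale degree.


Solution.
Major scale pattern: W-W-H-W-W-W-H (2-2-1-2-2-2-1 semitones)
Starting from E:
  E + 2 semitones → F#
  F# + 2 semitones → G#
  G# + 1 semitone → A
  A + 2 semitones → B
  B + 2 semitones → C#
  C# + 2 semitones → D#
  D# + 1 semitone → E
Scale: E F# G# A B C# D#
Degree 7 = D#


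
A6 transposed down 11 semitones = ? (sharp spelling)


A6: chromatic position 9 in octave 6 → absolute = 6×12 + 9 = 81
Transpose down 11: 81 - 11 = 70
70 = 5×12 + 10 → A# in octave 5
Result = A#5


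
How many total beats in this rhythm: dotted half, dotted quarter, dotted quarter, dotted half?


Step by step:
Beat values:
  dotted half = 3 beats
  dotted quarter = 1.5 beats
  dotted quarter = 1.5 beats
  dotted half = 3 beats
Sum = 3 + 1.5 + 1.5 + 3
= 9 beats


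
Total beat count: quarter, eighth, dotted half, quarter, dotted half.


Solution.
Beat values:
  quarter = 1 beat
  eighth = 0.5 beats
  dotted half = 3 beats
  quarter = 1 beat
  dotted half = 3 beats
Sum = 1 + 0.5 + 3 + 1 + 3
= 8.5 beats


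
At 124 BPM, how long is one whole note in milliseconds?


Let's work it out.
One quarter-note beat = 60000 / BPM = 60000 / 124 ms
Whole note = 4 × quarter note
Duration = 4 × 60000 / 124 = 240000 / 124
= 1935.5 ms


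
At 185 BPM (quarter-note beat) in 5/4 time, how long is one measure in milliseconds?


Quarter-note beat duration = 60000 / 185 ms
Beats per measure (5/4) = 5
One measure = 5 × 60000 / 185 = 300000 / 185 ms
= 1621.6 ms


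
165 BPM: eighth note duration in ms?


Reasoning:
One quarter-note beat = 60000 / BPM = 60000 / 165 ms
Eighth note = 1/2 × quarter note
Duration = 1/2 × 60000 / 165 = 30000 / 165
= 181.8 ms


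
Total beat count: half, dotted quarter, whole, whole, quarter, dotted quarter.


Working:
Beat values:
  half = 2 beats
  dotted quarter = 1.5 beats
  whole = 4 beats
  whole = 4 beats
  quarter = 1 beat
  dotted quarter = 1.5 beats
Sum = 2 + 1.5 + 4 + 4 + 1 + 1.5
= 14 beats


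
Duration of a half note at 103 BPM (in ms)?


Working:
One quarter-note beat = 60000 / BPM = 60000 / 103 ms
Half note = 2 × quarter note
Duration = 2 × 60000 / 103 = 120000 / 103
= 1165.0 ms


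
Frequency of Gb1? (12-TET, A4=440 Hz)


f = 440 × 2^(n/12) where n = semitones from A4
Gb1: -39 semitones from A4
f = 440 × 2^(-39/12)
f = 46.25 Hz


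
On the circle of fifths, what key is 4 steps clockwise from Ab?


Solution.
Each clockwise step on the circle of fifths moves up a perfect 5th
From Ab: Ab → Eb → Bb → F → C
= C


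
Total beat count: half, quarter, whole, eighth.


Beat values:
  half = 2 beats
  quarter = 1 beat
  whole = 4 beats
  eighth = 0.5 beats
Sum = 2 + 1 + 4 + 0.5
= 7.5 beats


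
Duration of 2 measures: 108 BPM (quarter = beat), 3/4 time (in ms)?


Quarter-note beat duration = 60000 / 108 ms
Beats per measure (3/4) = 3
One measure = 3 × 60000 / 108 = 180000 / 108 ms
2 measures = 2 × 180000 / 108 = 360000 / 108
= 3333.3 ms


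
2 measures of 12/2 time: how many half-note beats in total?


Working:
Time signature 12/2: the bottom number 2 means the half note gets one count
The top number 12 means 12 half-note beats per measure
Total = 12 × 2 measures
= 24 half-note beats


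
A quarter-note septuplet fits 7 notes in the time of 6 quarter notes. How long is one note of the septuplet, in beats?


Solution.
Septuplet: 7 notes occupy the space of 6 quarter notes
Space = 6 × 1 = 6 beats
Each septuplet note = 6 / 7 = 6/7 beats
= 6/7 beats


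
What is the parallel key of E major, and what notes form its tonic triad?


Step by step:
Parallel keys share the same tonic but differ in mode
E major → parallel is E minor
Tonic triad of E minor = E G B
= E minor; triad = E G B


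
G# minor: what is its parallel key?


Working:
Parallel keys share the same tonic but differ in mode
G# minor → parallel is G# major
= G# major


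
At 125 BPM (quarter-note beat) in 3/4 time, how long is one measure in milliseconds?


Step by step:
Quarter-note beat duration = 60000 / 125 ms
Beats per measure (3/4) = 3
One measure = 3 × 60000 / 125 = 180000 / 125 ms
= 1440.0 ms


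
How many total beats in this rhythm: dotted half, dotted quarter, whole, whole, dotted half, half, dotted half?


Step by step:
Beat values:
  dotted half = 3 beats
  dotted quarter = 1.5 beats
  whole = 4 beats
  whole = 4 beats
  dotted half = 3 beats
  half = 2 beats
  dotted half = 3 beats
Sum = 3 + 1.5 + 4 + 4 + 3 + 2 + 3
= 20.5 beats


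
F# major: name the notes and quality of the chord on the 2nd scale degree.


Step by step:
F# major scale: F# G# A# B C# D# E#
Diatonic triad on degree 2 stacks scale notes 2, 4, 6: G# B D#
G#→B = 3 semitones; G#→D# = 7 semitones → minor triad
= G# B D# (minor)


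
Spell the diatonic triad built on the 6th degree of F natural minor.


F natural minor scale: F G Ab Bb C Db Eb
Diatonic triad on degree 6 stacks scale notes 6, 1, 3: Db F Ab
Db→F = 4 semitones; Db→Ab = 7 semitones → major triad
= Db F Ab (major)


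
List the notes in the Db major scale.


Step by step:
Major scale pattern: W-W-H-W-W-W-H (2-2-1-2-2-2-1 semitones)
Starting from Db:
  Db + 2 semitones → Eb
  Eb + 2 semitones → F
  F + 1 semitone → Gb
  Gb + 2 semitones → Ab
  Ab + 2 semitones → Bb
  Bb + 2 semitones → C
  C + 1 semitone → Db
Scale = Db Eb F Gb Ab Bb C


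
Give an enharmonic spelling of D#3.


Step by step:
Enharmonic notes sound the same pitch but are spelled with different letter names
D# and Eb name the same pitch class
= Eb3


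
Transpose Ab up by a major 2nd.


major 2nd: 2 letter names, 2 semitones
Letter: A + 1 → B
Pitch: Ab + 2 semitones, spelled as a B → Bb
= Bb


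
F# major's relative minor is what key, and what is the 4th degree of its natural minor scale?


The relative minor shares the major's key signature and starts on its 6th degree
6th degree = a major 6th above the tonic; a major 6th above F# is D#
→ relative minor of F# major is D# minor
D# natural minor scale: D# E# F# G# A# B C#
= D# minor; 4th degree = G#


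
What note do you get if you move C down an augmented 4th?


Reasoning:
augmented 4th: 4 letter names, 6 semitones
Letter: C - 3 → G
Pitch: C - 6 semitones, spelled as a G → Gb
= Gb


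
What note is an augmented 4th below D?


Reasoning:
A 4th spans 4 letter names, so from D we land on A
An augmented 4th = 6 semitones below D
Spell A at that pitch: Ab
= Ab


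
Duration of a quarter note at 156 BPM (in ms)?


Let's work it out.
One quarter-note beat = 60000 / BPM = 60000 / 156 ms
Duration = 60000 / 156
= 384.6 ms


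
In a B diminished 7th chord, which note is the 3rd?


Working:
Diminished 7th chord = root + minor 3rd + diminished 5th + diminished 7th
Seventh chords stack in thirds, so the letter names are B-D-F-A
Root: B
Minor 3rd above B: D
Diminished 5th above B: F
Diminished 7th above B: Ab
The 3rd = D


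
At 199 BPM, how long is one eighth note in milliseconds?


One quarter-note beat = 60000 / BPM = 60000 / 199 ms
Eighth note = 1/2 × quarter note
Duration = 1/2 × 60000 / 199 = 30000 / 199
= 150.8 ms


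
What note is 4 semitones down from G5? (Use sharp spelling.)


Reasoning:
G5: chromatic position 7 in octave 5 → absolute = 5×12 + 7 = 67
Transpose down 4: 67 - 4 = 63
63 = 5×12 + 3 → D# in octave 5
Result = D#5


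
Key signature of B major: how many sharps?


Solution.
Sharp major keys follow the circle of fifths: C(0), G(1), D(2), A(3), E(4), B(5), F#(6), C#(7)
B major has 5 sharps
Order of sharps: F# C# G# D# A# E# B# → first 5: F#, C#, G#, D#, A#
= 5 sharps


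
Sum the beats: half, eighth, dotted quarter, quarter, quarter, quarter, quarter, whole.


Beat values:
  half = 2 beats
  eighth = 0.5 beats
  dotted quarter = 1.5 beats
  quarter = 1 beat
  quarter = 1 beat
  quarter = 1 beat
  quarter = 1 beat
  whole = 4 beats
Sum = 2 + 0.5 + 1.5 + 1 + 1 + 1 + 1 + 4
= 12 beats


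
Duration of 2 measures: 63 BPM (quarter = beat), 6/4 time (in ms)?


Step by step:
Quarter-note beat duration = 60000 / 63 ms
Beats per measure (6/4) = 6
One measure = 6 × 60000 / 63 = 360000 / 63 ms
2 measures = 2 × 360000 / 63 = 720000 / 63
= 11428.6 ms


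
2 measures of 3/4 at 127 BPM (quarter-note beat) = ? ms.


Quarter-note beat duration = 60000 / 127 ms
Beats per measure (3/4) = 3
One measure = 3 × 60000 / 127 = 180000 / 127 ms
2 measures = 2 × 180000 / 127 = 360000 / 127
= 2834.6 ms


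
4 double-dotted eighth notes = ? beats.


Solution.
Base eighth note = 1/2 beats
Dot 1 adds half the previous value: +1/4
Dot 2 adds half the previous value: +1/8
One double-dotted eighth = 1/2 + 1/4 + 1/8 = 7/8
4 of them = 4 × 7/8 = 7/2
= 7/2 beats


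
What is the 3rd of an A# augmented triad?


Step by step:
Augmented triad = root + major 3rd (4 semitones) + augmented 5th (8 semitones)
A triad on A# stacks thirds, so the chord tones use letter names A-C-E
Root: A#
Major 3rd above A#: C##
Augmented 5th above A#: E##
The 3rd = C##


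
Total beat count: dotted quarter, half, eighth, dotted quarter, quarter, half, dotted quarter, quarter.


Beat values:
  dotted quarter = 1.5 beats
  half = 2 beats
  eighth = 0.5 beats
  dotted quarter = 1.5 beats
  quarter = 1 beat
  half = 2 beats
  dotted quarter = 1.5 beats
  quarter = 1 beat
Sum = 1.5 + 2 + 0.5 + 1.5 + 1 + 2 + 1.5 + 1
= 11 beats


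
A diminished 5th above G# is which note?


Solution.
A 5th spans 5 letter names, so from G we land on D
A diminished 5th = 6 semitones above G#
Spell D at that pitch: D
= D


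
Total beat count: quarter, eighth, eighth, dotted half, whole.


Beat values:
  quarter = 1 beat
  eighth = 0.5 beats
  eighth = 0.5 beats
  dotted half = 3 beats
  whole = 4 beats
Sum = 1 + 0.5 + 0.5 + 3 + 4
= 9 beats


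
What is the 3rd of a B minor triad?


Minor triad = root + minor 3rd (3 semitones) + perfect 5th (7 semitones)
A triad on B stacks thirds, so the chord tones use letter names B-D-F
Root: B
Minor 3rd above B: D
Perfect 5th above B: F#
The 3rd = D


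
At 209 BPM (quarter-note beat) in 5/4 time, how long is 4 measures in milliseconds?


Quarter-note beat duration = 60000 / 209 ms
Beats per measure (5/4) = 5
One measure = 5 × 60000 / 209 = 300000 / 209 ms
4 measures = 4 × 300000 / 209 = 1200000 / 209
= 5741.6 ms


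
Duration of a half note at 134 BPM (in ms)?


Step by step:
One quarter-note beat = 60000 / BPM = 60000 / 134 ms
Half note = 2 × quarter note
Duration = 2 × 60000 / 134 = 120000 / 134
= 895.5 ms


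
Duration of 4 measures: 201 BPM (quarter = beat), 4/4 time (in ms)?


Step by step:
Quarter-note beat duration = 60000 / 201 ms
Beats per measure (4/4) = 4
One measure = 4 × 60000 / 201 = 240000 / 201 ms
4 measures = 4 × 240000 / 201 = 960000 / 201
= 4776.1 ms


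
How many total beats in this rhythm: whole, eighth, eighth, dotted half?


Beat values:
  whole = 4 beats
  eighth = 0.5 beats
  eighth = 0.5 beats
  dotted half = 3 beats
Sum = 4 + 0.5 + 0.5 + 3
= 8 beats


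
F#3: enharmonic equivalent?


Reasoning:
Enharmonic notes sound the same pitch but are spelled with different letter names
F# and Gb name the same pitch class
= Gb3


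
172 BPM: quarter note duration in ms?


One quarter-note beat = 60000 / BPM = 60000 / 172 ms
Duration = 60000 / 172
= 348.8 ms


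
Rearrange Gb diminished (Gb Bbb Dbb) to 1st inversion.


Solution.
Root position: Gb Bbb Dbb
1st inversion: move root up an octave
Bass note: Bbb
Notes (bottom to top) = Bbb Dbb Gb


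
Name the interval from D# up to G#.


Reasoning:
Letter names: D → G spans 4 letter names → a 4th
Semitones: D# → G# = 5 half-steps
A 4th of 5 semitones is a perfect 4th
= perfect 4th


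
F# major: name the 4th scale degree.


Solution.
Major scale pattern: W-W-H-W-W-W-H (2-2-1-2-2-2-1 semitones)
Starting from F#:
  F# + 2 semitones → G#
  G# + 2 semitones → A#
  A# + 1 semitone → B
  B + 2 semitones → C#
  C# + 2 semitones → D#
  D# + 2 semitones → E#
  E# + 1 semitone → F#
Scale: F# G# A# B C# D# E#
Degree 4 = B


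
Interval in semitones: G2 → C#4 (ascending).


Reasoning:
Absolute semitone position = octave×12 + chromatic position
G2: 2×12 + 7 = 31
C#4: 4×12 + 1 = 49
Difference = 49 - 31 = 18
= 18 semitones


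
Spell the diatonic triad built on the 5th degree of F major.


Step by step:
F major scale: F G A Bb C D E
Diatonic triad on degree 5 stacks scale notes 5, 7, 2: C E G
C→E = 4 semitones; C→G = 7 semitones → major triad
= C E G (major)


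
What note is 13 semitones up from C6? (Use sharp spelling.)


C6: chromatic position 0 in octave 6 → absolute = 6×12 + 0 = 72
Transpose up 13: 72 + 13 = 85
85 = 7×12 + 1 → C# in octave 7
Result = C#7


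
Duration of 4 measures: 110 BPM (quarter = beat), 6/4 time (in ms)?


Reasoning:
Quarter-note beat duration = 60000 / 110 ms
Beats per measure (6/4) = 6
One measure = 6 × 60000 / 110 = 360000 / 110 ms
4 measures = 4 × 360000 / 110 = 1440000 / 110
= 13090.9 ms


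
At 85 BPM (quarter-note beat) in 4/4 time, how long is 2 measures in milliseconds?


Quarter-note beat duration = 60000 / 85 ms
Beats per measure (4/4) = 4
One measure = 4 × 60000 / 85 = 240000 / 85 ms
2 measures = 2 × 240000 / 85 = 480000 / 85
= 5647.1 ms


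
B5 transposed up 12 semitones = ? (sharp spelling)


Solution.
B5: chromatic position 11 in octave 5 → absolute = 5×12 + 11 = 71
Transpose up 12: 71 + 12 = 83
83 = 6×12 + 11 → B in octave 6
Result = B6


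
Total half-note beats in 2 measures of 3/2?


Working:
Time signature 3/2: the bottom number 2 means the half note gets one count
The top number 3 means 3 half-note beats per measure
Total = 3 × 2 measures
= 6 half-note beats


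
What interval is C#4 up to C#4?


Reasoning:
Letter names: C → C spans 1 letter name → a unison
Semitones: C#4 → C#4 = 0 half-steps
A unison of 0 semitones is a perfect unison
= perfect unison


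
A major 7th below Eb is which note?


A 7th spans 7 letter names, so from E we land on F
A major 7th = 11 semitones below Eb
Spell F at that pitch: Fb
= Fb


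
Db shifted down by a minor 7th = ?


Reasoning:
minor 7th: 7 letter names, 10 semitones
Letter: D - 6 → E
Pitch: Db - 10 semitones, spelled as an E → Eb
= Eb


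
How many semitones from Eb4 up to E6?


Let's work it out.
Absolute semitone position = octave×12 + chromatic position
Eb4: 4×12 + 3 = 51
E6: 6×12 + 4 = 76
Difference = 76 - 51 = 25
= 25 semitones


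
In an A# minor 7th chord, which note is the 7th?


Step by step:
Minor 7th chord = root + minor 3rd + perfect 5th + minor 7th
Seventh chords stack in thirds, so the letter names are A-C-E-G
Root: A#
Minor 3rd above A#: C#
Perfect 5th above A#: E#
Minor 7th above A#: G#
The 7th = G#


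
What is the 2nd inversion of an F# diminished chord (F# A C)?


Let's work it out.
Root position: F# A C
2nd inversion: move root and 3rd up an octave
Bass note: C
Notes (bottom to top) = C F# A


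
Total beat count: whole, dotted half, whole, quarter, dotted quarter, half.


Beat values:
  whole = 4 beats
  dotted half = 3 beats
  whole = 4 beats
  quarter = 1 beat
  dotted quarter = 1.5 beats
  half = 2 beats
Sum = 4 + 3 + 4 + 1 + 1.5 + 2
= 15.5 beats


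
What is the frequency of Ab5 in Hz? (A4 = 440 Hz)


Working:
f = 440 × 2^(n/12) where n = semitones from A4
Ab5: 11 semitones from A4
f = 440 × 2^(11/12)
f = 830.61 Hz


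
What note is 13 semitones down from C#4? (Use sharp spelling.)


Step by step:
C#4: chromatic position 1 in octave 4 → absolute = 4×12 + 1 = 49
Transpose down 13: 49 - 13 = 36
36 = 3×12 + 0 → C in octave 3
Result = C3


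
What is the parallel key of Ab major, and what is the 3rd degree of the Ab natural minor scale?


Parallel keys share the same tonic but differ in mode
Ab major → parallel is Ab minor
Ab natural minor scale: Ab Bb Cb Db Eb Fb Gb
= Ab minor; 3rd degree = Cb


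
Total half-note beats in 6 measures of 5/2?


Time signature 5/2: the bottom number 2 means the half note gets one count
The top number 5 means 5 half-note beats per measure
Total = 5 × 6 measures
= 30 half-note beats


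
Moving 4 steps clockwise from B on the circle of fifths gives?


Step by step:
Each clockwise step on the circle of fifths moves up a perfect 5th
From B: B → F#/Gb → Db → Ab → Eb
= Eb


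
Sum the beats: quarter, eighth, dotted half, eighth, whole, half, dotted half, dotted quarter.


Beat values:
  quarter = 1 beat
  eighth = 0.5 beats
  dotted half = 3 beats
  eighth = 0.5 beats
  whole = 4 beats
  half = 2 beats
  dotted half = 3 beats
  dotted quarter = 1.5 beats
Sum = 1 + 0.5 + 3 + 0.5 + 4 + 2 + 3 + 1.5
= 15.5 beats


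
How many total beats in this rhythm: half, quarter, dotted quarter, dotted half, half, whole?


Step by step:
Beat values:
  half = 2 beats
  quarter = 1 beat
  dotted quarter = 1.5 beats
  dotted half = 3 beats
  half = 2 beats
  whole = 4 beats
Sum = 2 + 1 + 1.5 + 3 + 2 + 4
= 13.5 beats


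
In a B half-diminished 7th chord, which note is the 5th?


Working:
Half-diminished 7th chord = root + minor 3rd + diminished 5th + minor 7th
Seventh chords stack in thirds, so the letter names are B-D-F-A
Root: B
Minor 3rd above B: D
Diminished 5th above B: F
Minor 7th above B: A
The 5th = F


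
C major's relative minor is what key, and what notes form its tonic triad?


Let's work it out.
The relative minor shares the major's key signature and starts on its 6th degree
6th degree = a major 6th above the tonic; a major 6th above C is A
→ relative minor of C major is A minor
Tonic triad of A minor = root + minor 3rd + perfect 5th = A C E
= A minor; triad = A C E


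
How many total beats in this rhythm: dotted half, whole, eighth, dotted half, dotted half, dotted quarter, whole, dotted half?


Working:
Beat values:
  dotted half = 3 beats
  whole = 4 beats
  eighth = 0.5 beats
  dotted half = 3 beats
  dotted half = 3 beats
  dotted quarter = 1.5 beats
  whole = 4 beats
  dotted half = 3 beats
Sum = 3 + 4 + 0.5 + 3 + 3 + 1.5 + 4 + 3
= 22 beats


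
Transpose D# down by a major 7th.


major 7th: 7 letter names, 11 semitones
Letter: D - 6 → E
Pitch: D# - 11 semitones, spelled as an E → E
= E


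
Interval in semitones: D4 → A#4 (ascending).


Let's work it out.
Absolute semitone position = octave×12 + chromatic position
D4: 4×12 + 2 = 50
A#4: 4×12 + 10 = 58
Difference = 58 - 50 = 8
= 8 semitones


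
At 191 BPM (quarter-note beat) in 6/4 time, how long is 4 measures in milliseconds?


Reasoning:
Quarter-note beat duration = 60000 / 191 ms
Beats per measure (6/4) = 6
One measure = 6 × 60000 / 191 = 360000 / 191 ms
4 measures = 4 × 360000 / 191 = 1440000 / 191
= 7539.3 ms


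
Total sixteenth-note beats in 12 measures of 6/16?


Time signature 6/16: the bottom number 16 means the sixteenth note gets one count
The top number 6 means 6 sixteenth-note beats per measure
Total = 6 × 12 measures
= 72 sixteenth-note beats


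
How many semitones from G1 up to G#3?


Step by step:
Absolute semitone position = octave×12 + chromatic position
G1: 1×12 + 7 = 19
G#3: 3×12 + 8 = 44
Difference = 44 - 19 = 25
= 25 semitones


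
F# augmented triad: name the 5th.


Working:
Augmented triad = root + major 3rd (4 semitones) + augmented 5th (8 semitones)
A triad on F# stacks thirds, so the chord tones use letter names F-A-C
Root: F#
Major 3rd above F#: A#
Augmented 5th above F#: C##
The 5th = C##


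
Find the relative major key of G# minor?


Solution.
The relative major shares the key signature and is a minor 3rd above the minor tonic
A minor 3rd above G# is B
→ relative major of G# minor is B major
= B major


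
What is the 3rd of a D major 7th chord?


Solution.
Major 7th chord = root + major 3rd + perfect 5th + major 7th
Seventh chords stack in thirds, so the letter names are D-F-A-C
Root: D
Major 3rd above D: F#
Perfect 5th above D: A
Major 7th above D: C#
The 3rd = F#


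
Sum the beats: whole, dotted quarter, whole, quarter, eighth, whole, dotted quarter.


Let's work it out.
Beat values:
  whole = 4 beats
  dotted quarter = 1.5 beats
  whole = 4 beats
  quarter = 1 beat
  eighth = 0.5 beats
  whole = 4 beats
  dotted quarter = 1.5 beats
Sum = 4 + 1.5 + 4 + 1 + 0.5 + 4 + 1.5
= 16.5 beats


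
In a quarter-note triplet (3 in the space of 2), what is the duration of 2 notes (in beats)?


Triplet: 3 notes occupy the space of 2 quarter notes
Space = 2 × 1 = 2 beats
Each triplet note = 2 / 3 = 2/3 beats
2 notes = 2 × 2/3 = 4/3
= 4/3 beats


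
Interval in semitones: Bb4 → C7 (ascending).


Reasoning:
Absolute semitone position = octave×12 + chromatic position
Bb4: 4×12 + 10 = 58
C7: 7×12 + 0 = 84
Difference = 84 - 58 = 26
= 26 semitones


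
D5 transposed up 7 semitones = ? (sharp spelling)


D5: chromatic position 2 in octave 5 → absolute = 5×12 + 2 = 62
Transpose up 7: 62 + 7 = 69
69 = 5×12 + 9 → A in octave 5
Result = A5


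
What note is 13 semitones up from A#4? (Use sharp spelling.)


Let's work it out.
A#4: chromatic position 10 in octave 4 → absolute = 4×12 + 10 = 58
Transpose up 13: 58 + 13 = 71
71 = 5×12 + 11 → B in octave 5
Result = B5


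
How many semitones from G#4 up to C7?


Let's work it out.
Absolute semitone position = octave×12 + chromatic position
G#4: 4×12 + 8 = 56
C7: 7×12 + 0 = 84
Difference = 84 - 56 = 28
= 28 semitones


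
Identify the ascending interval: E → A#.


Let's work it out.
Letter names: E → A spans 4 letter names → a 4th
Semitones: E → A# = 6 half-steps
A 4th of 6 semitones is an augmented 4th
= augmented 4th


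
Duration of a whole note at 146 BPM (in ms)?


Solution.
One quarter-note beat = 60000 / BPM = 60000 / 146 ms
Whole note = 4 × quarter note
Duration = 4 × 60000 / 146 = 240000 / 146
= 1643.8 ms


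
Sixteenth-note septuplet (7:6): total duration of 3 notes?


Working:
Septuplet: 7 notes occupy the space of 6 sixteenth notes
Space = 6 × 1/4 = 3/2 beats
Each septuplet note = 3/2 / 7 = 3/14 beats
3 notes = 3 × 3/14 = 9/14
= 9/14 beats


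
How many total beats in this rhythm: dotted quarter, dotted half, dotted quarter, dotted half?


Solution.
Beat values:
  dotted quarter = 1.5 beats
  dotted half = 3 beats
  dotted quarter = 1.5 beats
  dotted half = 3 beats
Sum = 1.5 + 3 + 1.5 + 3
= 9 beats


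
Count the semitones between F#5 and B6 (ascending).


Step by step:
Absolute semitone position = octave×12 + chromatic position
F#5: 5×12 + 6 = 66
B6: 6×12 + 11 = 83
Difference = 83 - 66 = 17
= 17 semitones


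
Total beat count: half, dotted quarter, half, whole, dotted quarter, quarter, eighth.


Beat values:
  half = 2 beats
  dotted quarter = 1.5 beats
  half = 2 beats
  whole = 4 beats
  dotted quarter = 1.5 beats
  quarter = 1 beat
  eighth = 0.5 beats
Sum = 2 + 1.5 + 2 + 4 + 1.5 + 1 + 0.5
= 12.5 beats


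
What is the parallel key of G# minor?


Working:
Parallel keys share the same tonic but differ in mode
G# minor → parallel is G# major
= G# major


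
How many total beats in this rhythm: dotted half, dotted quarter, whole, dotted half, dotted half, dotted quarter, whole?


Working:
Beat values:
  dotted half = 3 beats
  dotted quarter = 1.5 beats
  whole = 4 beats
  dotted half = 3 beats
  dotted half = 3 beats
  dotted quarter = 1.5 beats
  whole = 4 beats
Sum = 3 + 1.5 + 4 + 3 + 3 + 1.5 + 4
= 20 beats


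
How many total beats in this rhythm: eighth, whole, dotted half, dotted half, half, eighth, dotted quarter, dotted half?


Let's work it out.
Beat values:
  eighth = 0.5 beats
  whole = 4 beats
  dotted half = 3 beats
  dotted half = 3 beats
  half = 2 beats
  eighth = 0.5 beats
  dotted quarter = 1.5 beats
  dotted half = 3 beats
Sum = 0.5 + 4 + 3 + 3 + 2 + 0.5 + 1.5 + 3
= 17.5 beats


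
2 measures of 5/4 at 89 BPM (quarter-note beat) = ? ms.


Quarter-note beat duration = 60000 / 89 ms
Beats per measure (5/4) = 5
One measure = 5 × 60000 / 89 = 300000 / 89 ms
2 measures = 2 × 300000 / 89 = 600000 / 89
= 6741.6 ms


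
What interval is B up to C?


Working:
Letter names: B → C spans 2 letter names → a 2nd
Semitones: B → C = 1 half-step
A 2nd of 1 semitone is a minor 2nd
= minor 2nd


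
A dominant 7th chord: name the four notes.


Step by step:
Dominant 7th chord = root + major 3rd + perfect 5th + minor 7th
Seventh chords stack in thirds, so the letter names are A-C-E-G
Root: A
Major 3rd above A: C#
Perfect 5th above A: E
Minor 7th above A: G
Chord = A C# E G


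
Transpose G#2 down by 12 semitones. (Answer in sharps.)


G#2: chromatic position 8 in octave 2 → absolute = 2×12 + 8 = 32
Transpose down 12: 32 - 12 = 20
20 = 1×12 + 8 → G# in octave 1
Result = G#1


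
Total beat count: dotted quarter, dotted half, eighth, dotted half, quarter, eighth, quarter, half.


Reasoning:
Beat values:
  dotted quarter = 1.5 beats
  dotted half = 3 beats
  eighth = 0.5 beats
  dotted half = 3 beats
  quarter = 1 beat
  eighth = 0.5 beats
  quarter = 1 beat
  half = 2 beats
Sum = 1.5 + 3 + 0.5 + 3 + 1 + 0.5 + 1 + 2
= 12.5 beats


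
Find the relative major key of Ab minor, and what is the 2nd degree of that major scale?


Step by step:
The relative major shares the key signature and is a minor 3rd above the minor tonic
A minor 3rd above Ab is Cb
→ relative major of Ab minor is Cb major
Cb major scale: Cb Db Eb Fb Gb Ab Bb
= Cb major; 2nd degree = Db


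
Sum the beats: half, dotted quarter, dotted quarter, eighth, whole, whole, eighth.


Beat values:
  half = 2 beats
  dotted quarter = 1.5 beats
  dotted quarter = 1.5 beats
  eighth = 0.5 beats
  whole = 4 beats
  whole = 4 beats
  eighth = 0.5 beats
Sum = 2 + 1.5 + 1.5 + 0.5 + 4 + 4 + 0.5
= 14 beats


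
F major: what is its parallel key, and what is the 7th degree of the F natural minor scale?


Solution.
Parallel keys share the same tonic but differ in mode
F major → parallel is F minor
F natural minor scale: F G Ab Bb C Db Eb
= F minor; 7th degree = Eb


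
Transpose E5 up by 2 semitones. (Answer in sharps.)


Reasoning:
E5: chromatic position 4 in octave 5 → absolute = 5×12 + 4 = 64
Transpose up 2: 64 + 2 = 66
66 = 5×12 + 6 → F# in octave 5
Result = F#5


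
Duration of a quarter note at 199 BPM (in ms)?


Reasoning:
One quarter-note beat = 60000 / BPM = 60000 / 199 ms
Duration = 60000 / 199
= 301.5 ms


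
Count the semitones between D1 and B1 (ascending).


Reasoning:
Absolute semitone position = octave×12 + chromatic position
D1: 1×12 + 2 = 14
B1: 1×12 + 11 = 23
Difference = 23 - 14 = 9
= 9 semitones


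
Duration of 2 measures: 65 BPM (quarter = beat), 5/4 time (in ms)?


Let's work it out.
Quarter-note beat duration = 60000 / 65 ms
Beats per measure (5/4) = 5
One measure = 5 × 60000 / 65 = 300000 / 65 ms
2 measures = 2 × 300000 / 65 = 600000 / 65
= 9230.8 ms


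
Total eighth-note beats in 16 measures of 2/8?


Time signature 2/8: the bottom number 8 means the eighth note gets one count
The top number 2 means 2 eighth-note beats per measure
Total = 2 × 16 measures
= 32 eighth-note beats


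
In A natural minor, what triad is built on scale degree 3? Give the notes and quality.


Solution.
A natural minor scale: A B C D E F G
Diatonic triad on degree 3 stacks scale notes 3, 5, 7: C E G
C→E = 4 semitones; C→G = 7 semitones → major triad
= C E G (major)


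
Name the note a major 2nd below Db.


Reasoning:
A 2nd spans 2 letter names, so from D we land on C
A major 2nd = 2 semitones below Db
Spell C at that pitch: Cb
= Cb


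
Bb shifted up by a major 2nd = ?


Reasoning:
major 2nd: 2 letter names, 2 semitones
Letter: B + 1 → C
Pitch: Bb + 2 semitones, spelled as a C → C
= C


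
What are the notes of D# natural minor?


Natural minor scale pattern: W-H-W-W-H-W-W (2-1-2-2-1-2-2 semitones)
Starting from D#:
  D# + 2 semitones → E#
  E# + 1 semitone → F#
  F# + 2 semitones → G#
  G# + 2 semitones → A#
  A# + 1 semitone → B
  B + 2 semitones → C#
  C# + 2 semitones → D#
Scale = D# E# F# G# A# B C#


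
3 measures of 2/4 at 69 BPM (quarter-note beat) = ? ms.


Quarter-note beat duration = 60000 / 69 ms
Beats per measure (2/4) = 2
One measure = 2 × 60000 / 69 = 120000 / 69 ms
3 measures = 3 × 120000 / 69 = 360000 / 69
= 5217.4 ms


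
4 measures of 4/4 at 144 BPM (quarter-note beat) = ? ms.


Step by step:
Quarter-note beat duration = 60000 / 144 ms
Beats per measure (4/4) = 4
One measure = 4 × 60000 / 144 = 240000 / 144 ms
4 measures = 4 × 240000 / 144 = 960000 / 144
= 6666.7 ms


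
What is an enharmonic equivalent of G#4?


Reasoning:
Enharmonic notes sound the same pitch but are spelled with different letter names
G# and Ab name the same pitch class
= Ab4


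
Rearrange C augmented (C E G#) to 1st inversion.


Let's work it out.
Root position: C E G#
1st inversion: move root up an octave
Bass note: E
Notes (bottom to top) = E G# C


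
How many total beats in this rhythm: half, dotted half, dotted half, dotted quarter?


Working:
Beat values:
  half = 2 beats
  dotted half = 3 beats
  dotted half = 3 beats
  dotted quarter = 1.5 beats
Sum = 2 + 3 + 3 + 1.5
= 9.5 beats


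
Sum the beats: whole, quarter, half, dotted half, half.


Reasoning:
Beat values:
  whole = 4 beats
  quarter = 1 beat
  half = 2 beats
  dotted half = 3 beats
  half = 2 beats
Sum = 4 + 1 + 2 + 3 + 2
= 12 beats


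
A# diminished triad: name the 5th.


Diminished triad = root + minor 3rd (3 semitones) + diminished 5th (6 semitones)
A triad on A# stacks thirds, so the chord tones use letter names A-C-E
Root: A#
Minor 3rd above A#: C#
Diminished 5th above A#: E
The 5th = E


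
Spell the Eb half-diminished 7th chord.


Step by step:
Half-diminished 7th chord = root + minor 3rd + diminished 5th + minor 7th
Seventh chords stack in thirds, so the letter names are E-G-B-D
Root: Eb
Minor 3rd above Eb: Gb
Diminished 5th above Eb: Bbb
Minor 7th above Eb: Db
Chord = Eb Gb Bbb Db


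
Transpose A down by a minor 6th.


Reasoning:
minor 6th: 6 letter names, 8 semitones
Letter: A - 5 → C
Pitch: A - 8 semitones, spelled as a C → C#
= C#


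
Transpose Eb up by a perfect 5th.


Reasoning:
perfect 5th: 5 letter names, 7 semitones
Letter: E + 4 → B
Pitch: Eb + 7 semitones, spelled as a B → Bb
= Bb


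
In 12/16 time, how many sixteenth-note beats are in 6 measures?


Solution.
Time signature 12/16: the bottom number 16 means the sixteenth note gets one count
The top number 12 means 12 sixteenth-note beats per measure
Total = 12 × 6 measures
= 72 sixteenth-note beats


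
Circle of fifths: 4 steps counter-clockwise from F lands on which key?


Let's work it out.
Each counter-clockwise step moves down a perfect 5th (= up a perfect 4th)
From F: F → Bb → Eb → Ab → Db
= Db


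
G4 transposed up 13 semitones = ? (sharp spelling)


Working:
G4: chromatic position 7 in octave 4 → absolute = 4×12 + 7 = 55
Transpose up 13: 55 + 13 = 68
68 = 5×12 + 8 → G# in octave 5
Result = G#5


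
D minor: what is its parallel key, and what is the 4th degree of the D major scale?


Step by step:
Parallel keys share the same tonic but differ in mode
D minor → parallel is D major
D major scale: D E F# G A B C#
= D major; 4th degree = G


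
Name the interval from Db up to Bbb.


Reasoning:
Letter names: D → B spans 6 letter names → a 6th
Semitones: Db → Bbb = 8 half-steps
A 6th of 8 semitones is a minor 6th
= minor 6th


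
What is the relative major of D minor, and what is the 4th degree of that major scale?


Step by step:
The relative major shares the key signature and is a minor 3rd above the minor tonic
A minor 3rd above D is F
→ relative major of D minor is F major
F major scale: F G A Bb C D E
= F major; 4th degree = Bb


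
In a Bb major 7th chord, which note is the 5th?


Solution.
Major 7th chord = root + major 3rd + perfect 5th + major 7th
Seventh chords stack in thirds, so the letter names are B-D-F-A
Root: Bb
Major 3rd above Bb: D
Perfect 5th above Bb: F
Major 7th above Bb: A
The 5th = F


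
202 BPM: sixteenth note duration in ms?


Solution.
One quarter-note beat = 60000 / BPM = 60000 / 202 ms
Sixteenth note = 1/4 × quarter note
Duration = 1/4 × 60000 / 202 = 15000 / 202
= 74.3 ms


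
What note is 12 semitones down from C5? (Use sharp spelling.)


C5: chromatic position 0 in octave 5 → absolute = 5×12 + 0 = 60
Transpose down 12: 60 - 12 = 48
48 = 4×12 + 0 → C in octave 4
Result = C4


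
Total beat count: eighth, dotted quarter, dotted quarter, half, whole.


Beat values:
  eighth = 0.5 beats
  dotted quarter = 1.5 beats
  dotted quarter = 1.5 beats
  half = 2 beats
  whole = 4 beats
Sum = 0.5 + 1.5 + 1.5 + 2 + 4
= 9.5 beats


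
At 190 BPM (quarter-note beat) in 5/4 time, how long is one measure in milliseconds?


Reasoning:
Quarter-note beat duration = 60000 / 190 ms
Beats per measure (5/4) = 5
One measure = 5 × 60000 / 190 = 300000 / 190 ms
= 1578.9 ms


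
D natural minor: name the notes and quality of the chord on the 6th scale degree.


Working:
D natural minor scale: D E F G A Bb C
Diatonic triad on degree 6 stacks scale notes 6, 1, 3: Bb D F
Bb→D = 4 semitones; Bb→F = 7 semitones → major triad
= Bb D F (major)


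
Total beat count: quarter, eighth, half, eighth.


Let's work it out.
Beat values:
  quarter = 1 beat
  eighth = 0.5 beats
  half = 2 beats
  eighth = 0.5 beats
Sum = 1 + 0.5 + 2 + 0.5
= 4 beats


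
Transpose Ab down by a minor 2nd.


Working:
minor 2nd: 2 letter names, 1 semitones
Letter: A - 1 → G
Pitch: Ab - 1 semitones, spelled as a G → G
= G


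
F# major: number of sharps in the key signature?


Working:
Sharp major keys follow the circle of fifths: C(0), G(1), D(2), A(3), E(4), B(5), F#(6), C#(7)
F# major has 6 sharps
Order of sharps: F# C# G# D# A# E# B# → first 6: F#, C#, G#, D#, A#, E#
= 6 sharps


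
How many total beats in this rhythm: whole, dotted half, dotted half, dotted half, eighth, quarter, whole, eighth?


Let's work it out.
Beat values:
  whole = 4 beats
  dotted half = 3 beats
  dotted half = 3 beats
  dotted half = 3 beats
  eighth = 0.5 beats
  quarter = 1 beat
  whole = 4 beats
  eighth = 0.5 beats
Sum = 4 + 3 + 3 + 3 + 0.5 + 1 + 4 + 0.5
= 19 beats


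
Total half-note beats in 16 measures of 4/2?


Solution.
Time signature 4/2: the bottom number 2 means the half note gets one count
The top number 4 means 4 half-note beats per measure
Total = 4 × 16 measures
= 64 half-note beats


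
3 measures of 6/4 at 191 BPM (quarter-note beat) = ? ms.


Working:
Quarter-note beat duration = 60000 / 191 ms
Beats per measure (6/4) = 6
One measure = 6 × 60000 / 191 = 360000 / 191 ms
3 measures = 3 × 360000 / 191 = 1080000 / 191
= 5654.5 ms


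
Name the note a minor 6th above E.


Let's work it out.
A 6th spans 6 letter names, so from E we land on C
A minor 6th = 8 semitones above E
Spell C at that pitch: C
= C


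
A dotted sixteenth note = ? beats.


Base sixteenth note = 1/4 beats
Dot 1 adds half the previous value: +1/8
One dotted sixteenth = 1/4 + 1/8 = 3/8
= 3/8 beats


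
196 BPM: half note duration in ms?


One quarter-note beat = 60000 / BPM = 60000 / 196 ms
Half note = 2 × quarter note
Duration = 2 × 60000 / 196 = 120000 / 196
= 612.2 ms


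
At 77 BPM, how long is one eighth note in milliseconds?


Step by step:
One quarter-note beat = 60000 / BPM = 60000 / 77 ms
Eighth note = 1/2 × quarter note
Duration = 1/2 × 60000 / 77 = 30000 / 77
= 389.6 ms


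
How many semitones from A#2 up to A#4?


Solution.
Absolute semitone position = octave×12 + chromatic position
A#2: 2×12 + 10 = 34
A#4: 4×12 + 10 = 58
Difference = 58 - 34 = 24
= 24 semitones


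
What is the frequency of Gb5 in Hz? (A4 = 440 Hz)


Working:
f = 440 × 2^(n/12) where n = semitones from A4
Gb5: 9 semitones from A4
f = 440 × 2^(9/12)
f = 739.99 Hz


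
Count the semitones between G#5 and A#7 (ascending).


Step by step:
Absolute semitone position = octave×12 + chromatic position
G#5: 5×12 + 8 = 68
A#7: 7×12 + 10 = 94
Difference = 94 - 68 = 26
= 26 semitones


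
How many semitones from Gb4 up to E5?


Reasoning:
Absolute semitone position = octave×12 + chromatic position
Gb4: 4×12 + 6 = 54
E5: 5×12 + 4 = 64
Difference = 64 - 54 = 10
= 10 semitones


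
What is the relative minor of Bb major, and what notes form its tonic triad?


Solution.
The relative minor shares the major's key signature and starts on its 6th degree
6th degree = a major 6th above the tonic; a major 6th above Bb is G
→ relative minor of Bb major is G minor
Tonic triad of G minor = root + minor 3rd + perfect 5th = G Bb D
= G minor; triad = G Bb D


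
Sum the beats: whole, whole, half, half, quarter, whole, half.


Step by step:
Beat values:
  whole = 4 beats
  whole = 4 beats
  half = 2 beats
  half = 2 beats
  quarter = 1 beat
  whole = 4 beats
  half = 2 beats
Sum = 4 + 4 + 2 + 2 + 1 + 4 + 2
= 19 beats


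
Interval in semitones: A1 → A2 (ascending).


Absolute semitone position = octave×12 + chromatic position
A1: 1×12 + 9 = 21
A2: 2×12 + 9 = 33
Difference = 33 - 21 = 12
= 12 semitones


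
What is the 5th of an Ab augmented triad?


Let's work it out.
Augmented triad = root + major 3rd (4 semitones) + augmented 5th (8 semitones)
A triad on Ab stacks thirds, so the chord tones use letter names A-C-E
Root: Ab
Major 3rd above Ab: C
Augmented 5th above Ab: E
The 5th = E


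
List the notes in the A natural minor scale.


Step by step:
Natural minor scale pattern: W-H-W-W-H-W-W (2-1-2-2-1-2-2 semitones)
Starting from A:
  A + 2 semitones → B
  B + 1 semitone → C
  C + 2 semitones → D
  D + 2 semitones → E
  E + 1 semitone → F
  F + 2 semitones → G
  G + 2 semitones → A
Scale = A B C D E F G
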